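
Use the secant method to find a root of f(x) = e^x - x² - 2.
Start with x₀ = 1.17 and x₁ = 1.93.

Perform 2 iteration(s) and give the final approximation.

f(x) = e^x - x² - 2
x₀ = 1.17, x₁ = 1.93

Secant formula: x_{n+1} = x_n - f(x_n)(x_n - x_{n-1})/(f(x_n) - f(x_{n-1}))

Iteration 1:
  f(1.170000) = -0.146907
  f(1.930000) = 1.164610
  x_2 = 1.930000 - 1.164610×(1.930000 - 1.170000)/(1.164610 - (-0.146907))
       = 1.255130
Iteration 2:
  f(1.930000) = 1.164610
  f(1.255130) = -0.067057
  x_3 = 1.255130 - (-0.067057)×(1.255130 - 1.930000)/(-0.067057 - 1.164610)
       = 1.291873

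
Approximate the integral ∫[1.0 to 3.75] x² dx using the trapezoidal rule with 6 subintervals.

f(x) = x²
a = 1.0, b = 3.75, n = 6
h = (b - a)/n = 0.458333

Trapezoidal rule: (h/2)[f(x₀) + 2f(x₁) + 2f(x₂) + ... + f(xₙ)]

x_0 = 1.0000, f(x_0) = 1.000000, coefficient = 1
x_1 = 1.4583, f(x_1) = 2.126736, coefficient = 2
x_2 = 1.9167, f(x_2) = 3.673611, coefficient = 2
x_3 = 2.3750, f(x_3) = 5.640625, coefficient = 2
x_4 = 2.8333, f(x_4) = 8.027778, coefficient = 2
x_5 = 3.2917, f(x_5) = 10.835069, coefficient = 2
x_6 = 3.7500, f(x_6) = 14.062500, coefficient = 1

I ≈ (0.458333/2) × 75.670139 = 17.341073
Exact value: 17.244792
Error: 0.096282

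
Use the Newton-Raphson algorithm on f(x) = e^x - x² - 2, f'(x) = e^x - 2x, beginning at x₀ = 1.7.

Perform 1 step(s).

f(x) = e^x - x² - 2
f'(x) = e^x - 2x
x₀ = 1.7

Newton-Raphson formula: x_{n+1} = x_n - f(x_n)/f'(x_n)

Iteration 1:
  f(1.700000) = 0.583947
  f'(1.700000) = 2.073947
  x_1 = 1.700000 - 0.583947/2.073947 = 1.418437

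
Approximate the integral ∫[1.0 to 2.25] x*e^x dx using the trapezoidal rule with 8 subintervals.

f(x) = x*e^x
a = 1.0, b = 2.25, n = 8
h = (b - a)/n = 0.156250

Trapezoidal rule: (h/2)[f(x₀) + 2f(x₁) + 2f(x₂) + ... + f(xₙ)]

x_0 = 1.0000, f(x_0) = 2.718282, coefficient = 1
x_1 = 1.1562, f(x_1) = 3.674555, coefficient = 2
x_2 = 1.3125, f(x_2) = 4.876529, coefficient = 2
x_3 = 1.4688, f(x_3) = 6.379959, coefficient = 2
x_4 = 1.6250, f(x_4) = 8.252431, coefficient = 2
x_5 = 1.7812, f(x_5) = 10.575768, coefficient = 2
x_6 = 1.9375, f(x_6) = 13.448916, coefficient = 2
x_7 = 2.0938, f(x_7) = 16.991390, coefficient = 2
x_8 = 2.2500, f(x_8) = 21.347406, coefficient = 1

I ≈ (0.156250/2) × 152.464782 = 11.911311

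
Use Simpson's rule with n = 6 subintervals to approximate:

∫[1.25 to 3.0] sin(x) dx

f(x) = sin(x)
a = 1.25, b = 3.0, n = 6
h = (b - a)/n = 0.291667

Simpson's rule: (h/3)[f(x₀) + 4f(x₁) + 2f(x₂) + ... + f(xₙ)]

x_0 = 1.2500, f(x_0) = 0.948985, coefficient = 1
x_1 = 1.5417, f(x_1) = 0.999576, coefficient = 4
x_2 = 1.8333, f(x_2) = 0.965735, coefficient = 2
x_3 = 2.1250, f(x_3) = 0.850320, coefficient = 4
x_4 = 2.4167, f(x_4) = 0.663080, coefficient = 2
x_5 = 2.7083, f(x_5) = 0.419831, coefficient = 4
x_6 = 3.0000, f(x_6) = 0.141120, coefficient = 1

I ≈ (0.291667/3) × 13.426641 = 1.305368
Exact value: 1.305315
Error: 0.000053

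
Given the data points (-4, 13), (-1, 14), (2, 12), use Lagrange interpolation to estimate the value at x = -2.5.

Lagrange interpolation formula:
P(x) = Σ yᵢ × Lᵢ(x)
where Lᵢ(x) = Π_{j≠i} (x - xⱼ)/(xᵢ - xⱼ)

L_0(-2.5) = (-2.5 - (-1))/(-4 - (-1)) × (-2.5 - 2)/(-4 - 2) = 0.375000
L_1(-2.5) = (-2.5 - (-4))/(-1 - (-4)) × (-2.5 - 2)/(-1 - 2) = 0.750000
L_2(-2.5) = (-2.5 - (-4))/(2 - (-4)) × (-2.5 - (-1))/(2 - (-1)) = -0.125000

P(-2.5) = 13×L_0(-2.5) + 14×L_1(-2.5) + 12×L_2(-2.5)
P(-2.5) = 13.875000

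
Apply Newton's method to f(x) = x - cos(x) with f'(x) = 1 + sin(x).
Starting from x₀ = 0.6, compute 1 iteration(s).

f(x) = x - cos(x)
f'(x) = 1 + sin(x)
x₀ = 0.6

Newton-Raphson formula: x_{n+1} = x_n - f(x_n)/f'(x_n)

Iteration 1:
  f(0.600000) = -0.225336
  f'(0.600000) = 1.564642
  x_1 = 0.600000 - (-0.225336)/1.564642 = 0.744017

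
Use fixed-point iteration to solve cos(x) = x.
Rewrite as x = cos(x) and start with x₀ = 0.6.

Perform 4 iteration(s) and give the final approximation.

Equation: cos(x) = x
Fixed-point form: x = cos(x)
x₀ = 0.6

x_1 = g(0.600000) = 0.825336
x_2 = g(0.825336) = 0.678310
x_3 = g(0.678310) = 0.778634
x_4 = g(0.778634) = 0.711874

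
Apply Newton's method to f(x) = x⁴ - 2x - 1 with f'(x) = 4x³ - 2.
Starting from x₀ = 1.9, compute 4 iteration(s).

f(x) = x⁴ - 2x - 1
f'(x) = 4x³ - 2
x₀ = 1.9

Newton-Raphson formula: x_{n+1} = x_n - f(x_n)/f'(x_n)

Iteration 1:
  f(1.900000) = 8.232100
  f'(1.900000) = 25.436000
  x_1 = 1.900000 - 8.232100/25.436000 = 1.576360
Iteration 2:
  f(1.576360) = 2.022066
  f'(1.576360) = 13.668465
  x_2 = 1.576360 - 2.022066/13.668465 = 1.428424
Iteration 3:
  f(1.428424) = 0.306361
  f'(1.428424) = 9.658190
  x_3 = 1.428424 - 0.306361/9.658190 = 1.396703
Iteration 4:
  f(1.396703) = 0.012137
  f'(1.396703) = 8.898645
  x_4 = 1.396703 - 0.012137/8.898645 = 1.395339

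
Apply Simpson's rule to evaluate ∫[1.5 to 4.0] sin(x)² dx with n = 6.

f(x) = sin(x)²
a = 1.5, b = 4.0, n = 6
h = (b - a)/n = 0.416667

Simpson's rule: (h/3)[f(x₀) + 4f(x₁) + 2f(x₂) + ... + f(xₙ)]

x_0 = 1.5000, f(x_0) = 0.994996, coefficient = 1
x_1 = 1.9167, f(x_1) = 0.885068, coefficient = 4
x_2 = 2.3333, f(x_2) = 0.522853, coefficient = 2
x_3 = 2.7500, f(x_3) = 0.145665, coefficient = 4
x_4 = 3.1667, f(x_4) = 0.000629, coefficient = 2
x_5 = 3.5833, f(x_5) = 0.182768, coefficient = 4
x_6 = 4.0000, f(x_6) = 0.572750, coefficient = 1

I ≈ (0.416667/3) × 7.468716 = 1.037322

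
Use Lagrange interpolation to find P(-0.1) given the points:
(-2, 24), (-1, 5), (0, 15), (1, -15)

Lagrange interpolation formula:
P(x) = Σ yᵢ × Lᵢ(x)
where Lᵢ(x) = Π_{j≠i} (x - xⱼ)/(xᵢ - xⱼ)

L_0(-0.1) = (-0.1 - (-1))/(-2 - (-1)) × (-0.1 - 0)/(-2 - 0) × (-0.1 - 1)/(-2 - 1) = -0.016500
L_1(-0.1) = (-0.1 - (-2))/(-1 - (-2)) × (-0.1 - 0)/(-1 - 0) × (-0.1 - 1)/(-1 - 1) = 0.104500
L_2(-0.1) = (-0.1 - (-2))/(0 - (-2)) × (-0.1 - (-1))/(0 - (-1)) × (-0.1 - 1)/(0 - 1) = 0.940500
L_3(-0.1) = (-0.1 - (-2))/(1 - (-2)) × (-0.1 - (-1))/(1 - (-1)) × (-0.1 - 0)/(1 - 0) = -0.028500

P(-0.1) = 24×L_0(-0.1) + 5×L_1(-0.1) + 15×L_2(-0.1) + (-15)×L_3(-0.1)
P(-0.1) = 14.661500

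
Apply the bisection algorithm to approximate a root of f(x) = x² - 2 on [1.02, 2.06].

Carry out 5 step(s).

f(x) = x² - 2
Initial interval: [1.02, 2.06]

Iteration 1:
  c_1 = (1.020000 + 2.060000)/2 = 1.540000
  f(c_1) = f(1.540000) = 0.371600
  f(a) × f(c) < 0, new interval: [1.020000, 1.540000]
Iteration 2:
  c_2 = (1.020000 + 1.540000)/2 = 1.280000
  f(c_2) = f(1.280000) = -0.361600
  f(a) × f(c) ≥ 0, new interval: [1.280000, 1.540000]
Iteration 3:
  c_3 = (1.280000 + 1.540000)/2 = 1.410000
  f(c_3) = f(1.410000) = -0.011900
  f(a) × f(c) ≥ 0, new interval: [1.410000, 1.540000]
Iteration 4:
  c_4 = (1.410000 + 1.540000)/2 = 1.475000
  f(c_4) = f(1.475000) = 0.175625
  f(a) × f(c) < 0, new interval: [1.410000, 1.475000]
Iteration 5:
  c_5 = (1.410000 + 1.475000)/2 = 1.442500
  f(c_5) = f(1.442500) = 0.080806
  f(a) × f(c) < 0, new interval: [1.410000, 1.442500]

After 5 iteration(s), the approximation is c_5 = 1.442500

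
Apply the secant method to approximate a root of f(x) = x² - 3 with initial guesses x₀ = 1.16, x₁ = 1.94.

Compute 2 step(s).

f(x) = x² - 3
x₀ = 1.16, x₁ = 1.94

Secant formula: x_{n+1} = x_n - f(x_n)(x_n - x_{n-1})/(f(x_n) - f(x_{n-1}))

Iteration 1:
  f(1.160000) = -1.654400
  f(1.940000) = 0.763600
  x_2 = 1.940000 - 0.763600×(1.940000 - 1.160000)/(0.763600 - (-1.654400))
       = 1.693677
Iteration 2:
  f(1.940000) = 0.763600
  f(1.693677) = -0.131457
  x_3 = 1.693677 - (-0.131457)×(1.693677 - 1.940000)/(-0.131457 - 0.763600)
       = 1.729855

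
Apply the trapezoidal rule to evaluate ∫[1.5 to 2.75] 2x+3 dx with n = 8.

f(x) = 2x+3
a = 1.5, b = 2.75, n = 8
h = (b - a)/n = 0.156250

Trapezoidal rule: (h/2)[f(x₀) + 2f(x₁) + 2f(x₂) + ... + f(xₙ)]

x_0 = 1.5000, f(x_0) = 6.000000, coefficient = 1
x_1 = 1.6562, f(x_1) = 6.312500, coefficient = 2
x_2 = 1.8125, f(x_2) = 6.625000, coefficient = 2
x_3 = 1.9688, f(x_3) = 6.937500, coefficient = 2
x_4 = 2.1250, f(x_4) = 7.250000, coefficient = 2
x_5 = 2.2812, f(x_5) = 7.562500, coefficient = 2
x_6 = 2.4375, f(x_6) = 7.875000, coefficient = 2
x_7 = 2.5938, f(x_7) = 8.187500, coefficient = 2
x_8 = 2.7500, f(x_8) = 8.500000, coefficient = 1

I ≈ (0.156250/2) × 116.000000 = 9.062500
Exact value: 9.062500
Error: 0.000000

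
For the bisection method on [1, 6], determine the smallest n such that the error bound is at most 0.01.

We need (b-a)/2^n ≤ 0.01
(6 - 1)/2^n ≤ 0.01
5/2^n ≤ 0.01
2^n ≥ 500
n ≥ log₂(500) = 8.97
n ≥ 9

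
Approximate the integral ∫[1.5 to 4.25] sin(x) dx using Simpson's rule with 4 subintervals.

f(x) = sin(x)
a = 1.5, b = 4.25, n = 4
h = (b - a)/n = 0.687500

Simpson's rule: (h/3)[f(x₀) + 4f(x₁) + 2f(x₂) + ... + f(xₙ)]

x_0 = 1.5000, f(x_0) = 0.997495, coefficient = 1
x_1 = 2.1875, f(x_1) = 0.815789, coefficient = 4
x_2 = 2.8750, f(x_2) = 0.263446, coefficient = 2
x_3 = 3.5625, f(x_3) = -0.408589, coefficient = 4
x_4 = 4.2500, f(x_4) = -0.894989, coefficient = 1

I ≈ (0.687500/3) × 2.258200 = 0.517504
Exact value: 0.516825
Error: 0.000679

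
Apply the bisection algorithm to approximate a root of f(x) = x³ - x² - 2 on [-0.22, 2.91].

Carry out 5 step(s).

f(x) = x³ - x² - 2
Initial interval: [-0.22, 2.91]

Iteration 1:
  c_1 = (-0.220000 + 2.910000)/2 = 1.345000
  f(c_1) = f(1.345000) = -1.375886
  f(a) × f(c) ≥ 0, new interval: [1.345000, 2.910000]
Iteration 2:
  c_2 = (1.345000 + 2.910000)/2 = 2.127500
  f(c_2) = f(2.127500) = 3.103354
  f(a) × f(c) < 0, new interval: [1.345000, 2.127500]
Iteration 3:
  c_3 = (1.345000 + 2.127500)/2 = 1.736250
  f(c_3) = f(1.736250) = 0.219473
  f(a) × f(c) < 0, new interval: [1.345000, 1.736250]
Iteration 4:
  c_4 = (1.345000 + 1.736250)/2 = 1.540625
  f(c_4) = f(1.540625) = -0.716813
  f(a) × f(c) ≥ 0, new interval: [1.540625, 1.736250]
Iteration 5:
  c_5 = (1.540625 + 1.736250)/2 = 1.638437
  f(c_5) = f(1.638437) = -0.286129
  f(a) × f(c) ≥ 0, new interval: [1.638437, 1.736250]

After 5 iteration(s), the approximation is c_5 = 1.638437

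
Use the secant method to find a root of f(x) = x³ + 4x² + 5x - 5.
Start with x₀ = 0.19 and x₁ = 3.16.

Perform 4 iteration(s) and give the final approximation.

f(x) = x³ + 4x² + 5x - 5
x₀ = 0.19, x₁ = 3.16

Secant formula: x_{n+1} = x_n - f(x_n)(x_n - x_{n-1})/(f(x_n) - f(x_{n-1}))

Iteration 1:
  f(0.190000) = -3.898741
  f(3.160000) = 82.296896
  x_2 = 3.160000 - 82.296896×(3.160000 - 0.190000)/(82.296896 - (-3.898741))
       = 0.324337
Iteration 2:
  f(3.160000) = 82.296896
  f(0.324337) = -2.923419
  x_3 = 0.324337 - (-2.923419)×(0.324337 - 3.160000)/(-2.923419 - 82.296896)
       = 0.421612
Iteration 3:
  f(0.324337) = -2.923419
  f(0.421612) = -2.105967
  x_4 = 0.421612 - (-2.105967)×(0.421612 - 0.324337)/(-2.105967 - (-2.923419))
       = 0.672218
Iteration 4:
  f(0.421612) = -2.105967
  f(0.672218) = 0.472362
  x_5 = 0.672218 - 0.472362×(0.672218 - 0.421612)/(0.472362 - (-2.105967))
       = 0.626306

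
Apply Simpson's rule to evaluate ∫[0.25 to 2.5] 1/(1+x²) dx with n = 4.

f(x) = 1/(1+x²)
a = 0.25, b = 2.5, n = 4
h = (b - a)/n = 0.562500

Simpson's rule: (h/3)[f(x₀) + 4f(x₁) + 2f(x₂) + ... + f(xₙ)]

x_0 = 0.2500, f(x_0) = 0.941176, coefficient = 1
x_1 = 0.8125, f(x_1) = 0.602353, coefficient = 4
x_2 = 1.3750, f(x_2) = 0.345946, coefficient = 2
x_3 = 1.9375, f(x_3) = 0.210353, coefficient = 4
x_4 = 2.5000, f(x_4) = 0.137931, coefficient = 1

I ≈ (0.562500/3) × 5.021824 = 0.941592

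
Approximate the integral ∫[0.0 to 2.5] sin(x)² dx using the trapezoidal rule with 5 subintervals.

f(x) = sin(x)²
a = 0.0, b = 2.5, n = 5
h = (b - a)/n = 0.500000

Trapezoidal rule: (h/2)[f(x₀) + 2f(x₁) + 2f(x₂) + ... + f(xₙ)]

x_0 = 0.0000, f(x_0) = 0.000000, coefficient = 1
x_1 = 0.5000, f(x_1) = 0.229849, coefficient = 2
x_2 = 1.0000, f(x_2) = 0.708073, coefficient = 2
x_3 = 1.5000, f(x_3) = 0.994996, coefficient = 2
x_4 = 2.0000, f(x_4) = 0.826822, coefficient = 2
x_5 = 2.5000, f(x_5) = 0.358169, coefficient = 1

I ≈ (0.500000/2) × 5.877650 = 1.469412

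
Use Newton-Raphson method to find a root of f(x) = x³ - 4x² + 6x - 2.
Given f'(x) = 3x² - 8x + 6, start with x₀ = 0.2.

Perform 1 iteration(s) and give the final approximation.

f(x) = x³ - 4x² + 6x - 2
f'(x) = 3x² - 8x + 6
x₀ = 0.2

Newton-Raphson formula: x_{n+1} = x_n - f(x_n)/f'(x_n)

Iteration 1:
  f(0.200000) = -0.952000
  f'(0.200000) = 4.520000
  x_1 = 0.200000 - (-0.952000)/4.520000 = 0.410619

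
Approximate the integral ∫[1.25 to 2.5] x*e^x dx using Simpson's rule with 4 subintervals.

f(x) = x*e^x
a = 1.25, b = 2.5, n = 4
h = (b - a)/n = 0.312500

Simpson's rule: (h/3)[f(x₀) + 4f(x₁) + 2f(x₂) + ... + f(xₙ)]

x_0 = 1.2500, f(x_0) = 4.362929, coefficient = 1
x_1 = 1.5625, f(x_1) = 7.454271, coefficient = 4
x_2 = 1.8750, f(x_2) = 12.226536, coefficient = 2
x_3 = 2.1875, f(x_3) = 19.496975, coefficient = 4
x_4 = 2.5000, f(x_4) = 30.456235, coefficient = 1

I ≈ (0.312500/3) × 167.077219 = 17.403877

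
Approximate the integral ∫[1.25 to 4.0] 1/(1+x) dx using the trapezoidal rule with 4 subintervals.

f(x) = 1/(1+x)
a = 1.25, b = 4.0, n = 4
h = (b - a)/n = 0.687500

Trapezoidal rule: (h/2)[f(x₀) + 2f(x₁) + 2f(x₂) + ... + f(xₙ)]

x_0 = 1.2500, f(x_0) = 0.444444, coefficient = 1
x_1 = 1.9375, f(x_1) = 0.340426, coefficient = 2
x_2 = 2.6250, f(x_2) = 0.275862, coefficient = 2
x_3 = 3.3125, f(x_3) = 0.231884, coefficient = 2
x_4 = 4.0000, f(x_4) = 0.200000, coefficient = 1

I ≈ (0.687500/2) × 2.340788 = 0.804646
Exact value: 0.798508
Error: 0.006138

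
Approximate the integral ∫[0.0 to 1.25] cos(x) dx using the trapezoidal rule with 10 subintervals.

f(x) = cos(x)
a = 0.0, b = 1.25, n = 10
h = (b - a)/n = 0.125000

Trapezoidal rule: (h/2)[f(x₀) + 2f(x₁) + 2f(x₂) + ... + f(xₙ)]

x_0 = 0.0000, f(x_0) = 1.000000, coefficient = 1
x_1 = 0.1250, f(x_1) = 0.992198, coefficient = 2
x_2 = 0.2500, f(x_2) = 0.968912, coefficient = 2
x_3 = 0.3750, f(x_3) = 0.930508, coefficient = 2
x_4 = 0.5000, f(x_4) = 0.877583, coefficient = 2
x_5 = 0.6250, f(x_5) = 0.810963, coefficient = 2
x_6 = 0.7500, f(x_6) = 0.731689, coefficient = 2
x_7 = 0.8750, f(x_7) = 0.640997, coefficient = 2
x_8 = 1.0000, f(x_8) = 0.540302, coefficient = 2
x_9 = 1.1250, f(x_9) = 0.431177, coefficient = 2
x_10 = 1.2500, f(x_10) = 0.315322, coefficient = 1

I ≈ (0.125000/2) × 15.163978 = 0.947749
Exact value: 0.948985
Error: 0.001236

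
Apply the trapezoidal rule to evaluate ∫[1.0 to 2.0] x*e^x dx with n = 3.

f(x) = x*e^x
a = 1.0, b = 2.0, n = 3
h = (b - a)/n = 0.333333

Trapezoidal rule: (h/2)[f(x₀) + 2f(x₁) + 2f(x₂) + ... + f(xₙ)]

x_0 = 1.0000, f(x_0) = 2.718282, coefficient = 1
x_1 = 1.3333, f(x_1) = 5.058224, coefficient = 2
x_2 = 1.6667, f(x_2) = 8.824150, coefficient = 2
x_3 = 2.0000, f(x_3) = 14.778112, coefficient = 1

I ≈ (0.333333/2) × 45.261142 = 7.543524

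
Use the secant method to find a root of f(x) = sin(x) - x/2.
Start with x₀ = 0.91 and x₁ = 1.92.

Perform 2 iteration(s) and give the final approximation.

f(x) = sin(x) - x/2
x₀ = 0.91, x₁ = 1.92

Secant formula: x_{n+1} = x_n - f(x_n)(x_n - x_{n-1})/(f(x_n) - f(x_{n-1}))

Iteration 1:
  f(0.910000) = 0.334504
  f(1.920000) = -0.020355
  x_2 = 1.920000 - (-0.020355)×(1.920000 - 0.910000)/(-0.020355 - 0.334504)
       = 1.862067
Iteration 2:
  f(1.920000) = -0.020355
  f(1.862067) = 0.026846
  x_3 = 1.862067 - 0.026846×(1.862067 - 1.920000)/(0.026846 - (-0.020355))
       = 1.895017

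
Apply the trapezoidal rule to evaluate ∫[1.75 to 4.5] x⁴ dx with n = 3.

f(x) = x⁴
a = 1.75, b = 4.5, n = 3
h = (b - a)/n = 0.916667

Trapezoidal rule: (h/2)[f(x₀) + 2f(x₁) + 2f(x₂) + ... + f(xₙ)]

x_0 = 1.7500, f(x_0) = 9.378906, coefficient = 1
x_1 = 2.6667, f(x_1) = 50.567901, coefficient = 2
x_2 = 3.5833, f(x_2) = 164.872733, coefficient = 2
x_3 = 4.5000, f(x_3) = 410.062500, coefficient = 1

I ≈ (0.916667/2) × 850.322676 = 389.731226
Exact value: 365.773633
Error: 23.957593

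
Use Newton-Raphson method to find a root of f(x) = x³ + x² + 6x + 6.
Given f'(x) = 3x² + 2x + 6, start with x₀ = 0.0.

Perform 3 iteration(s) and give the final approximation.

f(x) = x³ + x² + 6x + 6
f'(x) = 3x² + 2x + 6
x₀ = 0.0

Newton-Raphson formula: x_{n+1} = x_n - f(x_n)/f'(x_n)

Iteration 1:
  f(0.000000) = 6.000000
  f'(0.000000) = 6.000000
  x_1 = 0.000000 - 6.000000/6.000000 = -1.000000
Iteration 2:
  f(-1.000000) = 0.000000
  f'(-1.000000) = 7.000000
  x_2 = -1.000000 - 0.000000/7.000000 = -1.000000
Iteration 3:
  f(-1.000000) = 0.000000
  f'(-1.000000) = 7.000000
  x_3 = -1.000000 - 0.000000/7.000000 = -1.000000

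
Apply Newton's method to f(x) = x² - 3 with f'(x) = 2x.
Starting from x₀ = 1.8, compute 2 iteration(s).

f(x) = x² - 3
f'(x) = 2x
x₀ = 1.8

Newton-Raphson formula: x_{n+1} = x_n - f(x_n)/f'(x_n)

Iteration 1:
  f(1.800000) = 0.240000
  f'(1.800000) = 3.600000
  x_1 = 1.800000 - 0.240000/3.600000 = 1.733333
Iteration 2:
  f(1.733333) = 0.004444
  f'(1.733333) = 3.466667
  x_2 = 1.733333 - 0.004444/3.466667 = 1.732051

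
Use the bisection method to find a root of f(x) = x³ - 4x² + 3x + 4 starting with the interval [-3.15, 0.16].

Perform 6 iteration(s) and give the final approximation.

f(x) = x³ - 4x² + 3x + 4
Initial interval: [-3.15, 0.16]

Iteration 1:
  c_1 = (-3.150000 + 0.160000)/2 = -1.495000
  f(c_1) = f(-1.495000) = -12.766462
  f(a) × f(c) ≥ 0, new interval: [-1.495000, 0.160000]
Iteration 2:
  c_2 = (-1.495000 + 0.160000)/2 = -0.667500
  f(c_2) = f(-0.667500) = -0.082134
  f(a) × f(c) ≥ 0, new interval: [-0.667500, 0.160000]
Iteration 3:
  c_3 = (-0.667500 + 0.160000)/2 = -0.253750
  f(c_3) = f(-0.253750) = 2.964855
  f(a) × f(c) < 0, new interval: [-0.667500, -0.253750]
Iteration 4:
  c_4 = (-0.667500 + (-0.253750))/2 = -0.460625
  f(c_4) = f(-0.460625) = 1.671690
  f(a) × f(c) < 0, new interval: [-0.667500, -0.460625]
Iteration 5:
  c_5 = (-0.667500 + (-0.460625))/2 = -0.564062
  f(c_5) = f(-0.564062) = 0.855681
  f(a) × f(c) < 0, new interval: [-0.667500, -0.564062]
Iteration 6:
  c_6 = (-0.667500 + (-0.564062))/2 = -0.615781
  f(c_6) = f(-0.615781) = 0.402414
  f(a) × f(c) < 0, new interval: [-0.667500, -0.615781]

After 6 iteration(s), the approximation is c_6 = -0.615781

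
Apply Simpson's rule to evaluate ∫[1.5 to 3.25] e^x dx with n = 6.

f(x) = e^x
a = 1.5, b = 3.25, n = 6
h = (b - a)/n = 0.291667

Simpson's rule: (h/3)[f(x₀) + 4f(x₁) + 2f(x₂) + ... + f(xₙ)]

x_0 = 1.5000, f(x_0) = 4.481689, coefficient = 1
x_1 = 1.7917, f(x_1) = 5.999443, coefficient = 4
x_2 = 2.0833, f(x_2) = 8.031195, coefficient = 2
x_3 = 2.3750, f(x_3) = 10.751013, coefficient = 4
x_4 = 2.6667, f(x_4) = 14.391916, coefficient = 2
x_5 = 2.9583, f(x_5) = 19.265835, coefficient = 4
x_6 = 3.2500, f(x_6) = 25.790340, coefficient = 1

I ≈ (0.291667/3) × 219.183418 = 21.309499
Exact value: 21.308651
Error: 0.000848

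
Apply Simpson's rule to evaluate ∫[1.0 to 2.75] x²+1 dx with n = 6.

f(x) = x²+1
a = 1.0, b = 2.75, n = 6
h = (b - a)/n = 0.291667

Simpson's rule: (h/3)[f(x₀) + 4f(x₁) + 2f(x₂) + ... + f(xₙ)]

x_0 = 1.0000, f(x_0) = 2.000000, coefficient = 1
x_1 = 1.2917, f(x_1) = 2.668403, coefficient = 4
x_2 = 1.5833, f(x_2) = 3.506944, coefficient = 2
x_3 = 1.8750, f(x_3) = 4.515625, coefficient = 4
x_4 = 2.1667, f(x_4) = 5.694444, coefficient = 2
x_5 = 2.4583, f(x_5) = 7.043403, coefficient = 4
x_6 = 2.7500, f(x_6) = 8.562500, coefficient = 1

I ≈ (0.291667/3) × 85.875000 = 8.348958
Exact value: 8.348958
Error: 0.000000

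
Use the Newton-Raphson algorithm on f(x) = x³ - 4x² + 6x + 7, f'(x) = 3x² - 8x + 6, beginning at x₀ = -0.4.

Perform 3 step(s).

f(x) = x³ - 4x² + 6x + 7
f'(x) = 3x² - 8x + 6
x₀ = -0.4

Newton-Raphson formula: x_{n+1} = x_n - f(x_n)/f'(x_n)

Iteration 1:
  f(-0.400000) = 3.896000
  f'(-0.400000) = 9.680000
  x_1 = -0.400000 - 3.896000/9.680000 = -0.802479
Iteration 2:
  f(-0.802479) = -0.907543
  f'(-0.802479) = 14.351754
  x_2 = -0.802479 - (-0.907543)/14.351754 = -0.739244
Iteration 3:
  f(-0.739244) = -0.025369
  f'(-0.739244) = 13.553392
  x_3 = -0.739244 - (-0.025369)/13.553392 = -0.737372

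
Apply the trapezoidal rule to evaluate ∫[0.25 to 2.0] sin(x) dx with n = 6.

f(x) = sin(x)
a = 0.25, b = 2.0, n = 6
h = (b - a)/n = 0.291667

Trapezoidal rule: (h/2)[f(x₀) + 2f(x₁) + 2f(x₂) + ... + f(xₙ)]

x_0 = 0.2500, f(x_0) = 0.247404, coefficient = 1
x_1 = 0.5417, f(x_1) = 0.515565, coefficient = 2
x_2 = 0.8333, f(x_2) = 0.740177, coefficient = 2
x_3 = 1.1250, f(x_3) = 0.902268, coefficient = 2
x_4 = 1.4167, f(x_4) = 0.988146, coefficient = 2
x_5 = 1.7083, f(x_5) = 0.990557, coefficient = 2
x_6 = 2.0000, f(x_6) = 0.909297, coefficient = 1

I ≈ (0.291667/2) × 9.430124 = 1.375226
Exact value: 1.385059
Error: 0.009833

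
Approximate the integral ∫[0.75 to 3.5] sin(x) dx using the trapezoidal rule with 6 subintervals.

f(x) = sin(x)
a = 0.75, b = 3.5, n = 6
h = (b - a)/n = 0.458333

Trapezoidal rule: (h/2)[f(x₀) + 2f(x₁) + 2f(x₂) + ... + f(xₙ)]

x_0 = 0.7500, f(x_0) = 0.681639, coefficient = 1
x_1 = 1.2083, f(x_1) = 0.935026, coefficient = 2
x_2 = 1.6667, f(x_2) = 0.995408, coefficient = 2
x_3 = 2.1250, f(x_3) = 0.850320, coefficient = 2
x_4 = 2.5833, f(x_4) = 0.529711, coefficient = 2
x_5 = 3.0417, f(x_5) = 0.099760, coefficient = 2
x_6 = 3.5000, f(x_6) = -0.350783, coefficient = 1

I ≈ (0.458333/2) × 7.151304 = 1.638841
Exact value: 1.668146
Error: 0.029305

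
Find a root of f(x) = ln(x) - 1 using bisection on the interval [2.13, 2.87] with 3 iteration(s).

f(x) = ln(x) - 1
Initial interval: [2.13, 2.87]

Iteration 1:
  c_1 = (2.130000 + 2.870000)/2 = 2.500000
  f(c_1) = f(2.500000) = -0.083709
  f(a) × f(c) ≥ 0, new interval: [2.500000, 2.870000]
Iteration 2:
  c_2 = (2.500000 + 2.870000)/2 = 2.685000
  f(c_2) = f(2.685000) = -0.012319
  f(a) × f(c) ≥ 0, new interval: [2.685000, 2.870000]
Iteration 3:
  c_3 = (2.685000 + 2.870000)/2 = 2.777500
  f(c_3) = f(2.777500) = 0.021551
  f(a) × f(c) < 0, new interval: [2.685000, 2.777500]

After 3 iteration(s), the approximation is c_3 = 2.777500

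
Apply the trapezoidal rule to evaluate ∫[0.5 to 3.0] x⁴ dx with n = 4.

f(x) = x⁴
a = 0.5, b = 3.0, n = 4
h = (b - a)/n = 0.625000

Trapezoidal rule: (h/2)[f(x₀) + 2f(x₁) + 2f(x₂) + ... + f(xₙ)]

x_0 = 0.5000, f(x_0) = 0.062500, coefficient = 1
x_1 = 1.1250, f(x_1) = 1.601807, coefficient = 2
x_2 = 1.7500, f(x_2) = 9.378906, coefficient = 2
x_3 = 2.3750, f(x_3) = 31.816650, coefficient = 2
x_4 = 3.0000, f(x_4) = 81.000000, coefficient = 1

I ≈ (0.625000/2) × 166.657227 = 52.080383
Exact value: 48.593750
Error: 3.486633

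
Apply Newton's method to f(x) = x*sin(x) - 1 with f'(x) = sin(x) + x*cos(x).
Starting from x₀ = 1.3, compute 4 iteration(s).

f(x) = x*sin(x) - 1
f'(x) = sin(x) + x*cos(x)
x₀ = 1.3

Newton-Raphson formula: x_{n+1} = x_n - f(x_n)/f'(x_n)

Iteration 1:
  f(1.300000) = 0.252626
  f'(1.300000) = 1.311307
  x_1 = 1.300000 - 0.252626/1.311307 = 1.107348
Iteration 2:
  f(1.107348) = -0.009459
  f'(1.107348) = 1.389540
  x_2 = 1.107348 - (-0.009459)/1.389540 = 1.114155
Iteration 3:
  f(1.114155) = -0.000002
  f'(1.114155) = 1.388810
  x_3 = 1.114155 - (-0.000002)/1.388810 = 1.114157
Iteration 4:
  f(1.114157) = 0.000000
  f'(1.114157) = 1.388809
  x_4 = 1.114157 - 0.000000/1.388809 = 1.114157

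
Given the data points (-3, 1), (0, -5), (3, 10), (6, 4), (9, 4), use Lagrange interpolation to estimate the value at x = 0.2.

Lagrange interpolation formula:
P(x) = Σ yᵢ × Lᵢ(x)
where Lᵢ(x) = Π_{j≠i} (x - xⱼ)/(xᵢ - xⱼ)

L_0(0.2) = (0.2 - 0)/(-3 - 0) × (0.2 - 3)/(-3 - 3) × (0.2 - 6)/(-3 - 6) × (0.2 - 9)/(-3 - 9) = -0.014703
L_1(0.2) = (0.2 - (-3))/(0 - (-3)) × (0.2 - 3)/(0 - 3) × (0.2 - 6)/(0 - 6) × (0.2 - 9)/(0 - 9) = 0.940984
L_2(0.2) = (0.2 - (-3))/(3 - (-3)) × (0.2 - 0)/(3 - 0) × (0.2 - 6)/(3 - 6) × (0.2 - 9)/(3 - 9) = 0.100820
L_3(0.2) = (0.2 - (-3))/(6 - (-3)) × (0.2 - 0)/(6 - 0) × (0.2 - 3)/(6 - 3) × (0.2 - 9)/(6 - 9) = -0.032448
L_4(0.2) = (0.2 - (-3))/(9 - (-3)) × (0.2 - 0)/(9 - 0) × (0.2 - 3)/(9 - 3) × (0.2 - 6)/(9 - 6) = 0.005347

P(0.2) = 1×L_0(0.2) + (-5)×L_1(0.2) + 10×L_2(0.2) + 4×L_3(0.2) + 4×L_4(0.2)
P(0.2) = -3.819832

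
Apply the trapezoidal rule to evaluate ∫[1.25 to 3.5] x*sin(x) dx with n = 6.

f(x) = x*sin(x)
a = 1.25, b = 3.5, n = 6
h = (b - a)/n = 0.375000

Trapezoidal rule: (h/2)[f(x₀) + 2f(x₁) + 2f(x₂) + ... + f(xₙ)]

x_0 = 1.2500, f(x_0) = 1.186231, coefficient = 1
x_1 = 1.6250, f(x_1) = 1.622613, coefficient = 2
x_2 = 2.0000, f(x_2) = 1.818595, coefficient = 2
x_3 = 2.3750, f(x_3) = 1.647502, coefficient = 2
x_4 = 2.7500, f(x_4) = 1.049568, coefficient = 2
x_5 = 3.1250, f(x_5) = 0.051850, coefficient = 2
x_6 = 3.5000, f(x_6) = -1.227741, coefficient = 1

I ≈ (0.375000/2) × 12.338745 = 2.313515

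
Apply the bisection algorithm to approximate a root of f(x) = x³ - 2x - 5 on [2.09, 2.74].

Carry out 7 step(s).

f(x) = x³ - 2x - 5
Initial interval: [2.09, 2.74]

Iteration 1:
  c_1 = (2.090000 + 2.740000)/2 = 2.415000
  f(c_1) = f(2.415000) = 4.254823
  f(a) × f(c) < 0, new interval: [2.090000, 2.415000]
Iteration 2:
  c_2 = (2.090000 + 2.415000)/2 = 2.252500
  f(c_2) = f(2.252500) = 1.923636
  f(a) × f(c) < 0, new interval: [2.090000, 2.252500]
Iteration 3:
  c_3 = (2.090000 + 2.252500)/2 = 2.171250
  f(c_3) = f(2.171250) = 0.893482
  f(a) × f(c) < 0, new interval: [2.090000, 2.171250]
Iteration 4:
  c_4 = (2.090000 + 2.171250)/2 = 2.130625
  f(c_4) = f(2.130625) = 0.410856
  f(a) × f(c) < 0, new interval: [2.090000, 2.130625]
Iteration 5:
  c_5 = (2.090000 + 2.130625)/2 = 2.110313
  f(c_5) = f(2.110313) = 0.177480
  f(a) × f(c) < 0, new interval: [2.090000, 2.110313]
Iteration 6:
  c_6 = (2.090000 + 2.110313)/2 = 2.100156
  f(c_6) = f(2.100156) = 0.062755
  f(a) × f(c) < 0, new interval: [2.090000, 2.100156]
Iteration 7:
  c_7 = (2.090000 + 2.100156)/2 = 2.095078
  f(c_7) = f(2.095078) = 0.005880
  f(a) × f(c) < 0, new interval: [2.090000, 2.095078]

After 7 iteration(s), the approximation is c_7 = 2.095078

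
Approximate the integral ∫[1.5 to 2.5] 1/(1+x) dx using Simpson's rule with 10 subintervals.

f(x) = 1/(1+x)
a = 1.5, b = 2.5, n = 10
h = (b - a)/n = 0.100000

Simpson's rule: (h/3)[f(x₀) + 4f(x₁) + 2f(x₂) + ... + f(xₙ)]

x_0 = 1.5000, f(x_0) = 0.400000, coefficient = 1
x_1 = 1.6000, f(x_1) = 0.384615, coefficient = 4
x_2 = 1.7000, f(x_2) = 0.370370, coefficient = 2
x_3 = 1.8000, f(x_3) = 0.357143, coefficient = 4
x_4 = 1.9000, f(x_4) = 0.344828, coefficient = 2
x_5 = 2.0000, f(x_5) = 0.333333, coefficient = 4
x_6 = 2.1000, f(x_6) = 0.322581, coefficient = 2
x_7 = 2.2000, f(x_7) = 0.312500, coefficient = 4
x_8 = 2.3000, f(x_8) = 0.303030, coefficient = 2
x_9 = 2.4000, f(x_9) = 0.294118, coefficient = 4
x_10 = 2.5000, f(x_10) = 0.285714, coefficient = 1

I ≈ (0.100000/3) × 10.094169 = 0.336472
Exact value: 0.336472
Error: 0.000000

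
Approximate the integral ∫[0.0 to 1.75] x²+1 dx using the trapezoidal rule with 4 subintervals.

f(x) = x²+1
a = 0.0, b = 1.75, n = 4
h = (b - a)/n = 0.437500

Trapezoidal rule: (h/2)[f(x₀) + 2f(x₁) + 2f(x₂) + ... + f(xₙ)]

x_0 = 0.0000, f(x_0) = 1.000000, coefficient = 1
x_1 = 0.4375, f(x_1) = 1.191406, coefficient = 2
x_2 = 0.8750, f(x_2) = 1.765625, coefficient = 2
x_3 = 1.3125, f(x_3) = 2.722656, coefficient = 2
x_4 = 1.7500, f(x_4) = 4.062500, coefficient = 1

I ≈ (0.437500/2) × 16.421875 = 3.592285
Exact value: 3.536458
Error: 0.055827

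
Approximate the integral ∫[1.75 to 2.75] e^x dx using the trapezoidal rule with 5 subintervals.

f(x) = e^x
a = 1.75, b = 2.75, n = 5
h = (b - a)/n = 0.200000

Trapezoidal rule: (h/2)[f(x₀) + 2f(x₁) + 2f(x₂) + ... + f(xₙ)]

x_0 = 1.7500, f(x_0) = 5.754603, coefficient = 1
x_1 = 1.9500, f(x_1) = 7.028688, coefficient = 2
x_2 = 2.1500, f(x_2) = 8.584858, coefficient = 2
x_3 = 2.3500, f(x_3) = 10.485570, coefficient = 2
x_4 = 2.5500, f(x_4) = 12.807104, coefficient = 2
x_5 = 2.7500, f(x_5) = 15.642632, coefficient = 1

I ≈ (0.200000/2) × 99.209674 = 9.920967
Exact value: 9.888029
Error: 0.032938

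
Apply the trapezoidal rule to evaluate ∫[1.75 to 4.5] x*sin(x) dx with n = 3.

f(x) = x*sin(x)
a = 1.75, b = 4.5, n = 3
h = (b - a)/n = 0.916667

Trapezoidal rule: (h/2)[f(x₀) + 2f(x₁) + 2f(x₂) + ... + f(xₙ)]

x_0 = 1.7500, f(x_0) = 1.721975, coefficient = 1
x_1 = 2.6667, f(x_1) = 1.219394, coefficient = 2
x_2 = 3.5833, f(x_2) = -1.531924, coefficient = 2
x_3 = 4.5000, f(x_3) = -4.398886, coefficient = 1

I ≈ (0.916667/2) × -3.301971 = -1.513403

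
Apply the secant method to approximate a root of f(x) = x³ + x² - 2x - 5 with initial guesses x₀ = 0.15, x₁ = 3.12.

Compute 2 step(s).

f(x) = x³ + x² - 2x - 5
x₀ = 0.15, x₁ = 3.12

Secant formula: x_{n+1} = x_n - f(x_n)(x_n - x_{n-1})/(f(x_n) - f(x_{n-1}))

Iteration 1:
  f(0.150000) = -5.274125
  f(3.120000) = 28.865728
  x_2 = 3.120000 - 28.865728×(3.120000 - 0.150000)/(28.865728 - (-5.274125))
       = 0.608823
Iteration 2:
  f(3.120000) = 28.865728
  f(0.608823) = -5.621311
  x_3 = 0.608823 - (-5.621311)×(0.608823 - 3.120000)/(-5.621311 - 28.865728)
       = 1.018139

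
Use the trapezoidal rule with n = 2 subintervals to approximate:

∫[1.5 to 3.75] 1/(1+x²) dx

f(x) = 1/(1+x²)
a = 1.5, b = 3.75, n = 2
h = (b - a)/n = 1.125000

Trapezoidal rule: (h/2)[f(x₀) + 2f(x₁) + 2f(x₂) + ... + f(xₙ)]

x_0 = 1.5000, f(x_0) = 0.307692, coefficient = 1
x_1 = 2.6250, f(x_1) = 0.126733, coefficient = 2
x_2 = 3.7500, f(x_2) = 0.066390, coefficient = 1

I ≈ (1.125000/2) × 0.627548 = 0.352996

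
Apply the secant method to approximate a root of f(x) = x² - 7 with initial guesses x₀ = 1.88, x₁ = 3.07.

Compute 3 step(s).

f(x) = x² - 7
x₀ = 1.88, x₁ = 3.07

Secant formula: x_{n+1} = x_n - f(x_n)(x_n - x_{n-1})/(f(x_n) - f(x_{n-1}))

Iteration 1:
  f(1.880000) = -3.465600
  f(3.070000) = 2.424900
  x_2 = 3.070000 - 2.424900×(3.070000 - 1.880000)/(2.424900 - (-3.465600))
       = 2.580121
Iteration 2:
  f(3.070000) = 2.424900
  f(2.580121) = -0.342975
  x_3 = 2.580121 - (-0.342975)×(2.580121 - 3.070000)/(-0.342975 - 2.424900)
       = 2.640823
Iteration 3:
  f(2.580121) = -0.342975
  f(2.640823) = -0.026052
  x_4 = 2.640823 - (-0.026052)×(2.640823 - 2.580121)/(-0.026052 - (-0.342975))
       = 2.645813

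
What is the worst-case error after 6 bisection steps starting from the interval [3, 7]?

Bisection error bound: |error| ≤ (b-a)/2^n
|error| ≤ (7 - 3)/2^6 = 4/2^6
|error| ≤ 0.0625000000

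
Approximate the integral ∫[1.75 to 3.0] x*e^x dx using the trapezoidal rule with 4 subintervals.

f(x) = x*e^x
a = 1.75, b = 3.0, n = 4
h = (b - a)/n = 0.312500

Trapezoidal rule: (h/2)[f(x₀) + 2f(x₁) + 2f(x₂) + ... + f(xₙ)]

x_0 = 1.7500, f(x_0) = 10.070555, coefficient = 1
x_1 = 2.0625, f(x_1) = 16.222819, coefficient = 2
x_2 = 2.3750, f(x_2) = 25.533656, coefficient = 2
x_3 = 2.6875, f(x_3) = 39.492524, coefficient = 2
x_4 = 3.0000, f(x_4) = 60.256611, coefficient = 1

I ≈ (0.312500/2) × 232.825165 = 36.378932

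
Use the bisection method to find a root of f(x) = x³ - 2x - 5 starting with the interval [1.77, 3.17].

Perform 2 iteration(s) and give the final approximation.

f(x) = x³ - 2x - 5
Initial interval: [1.77, 3.17]

Iteration 1:
  c_1 = (1.770000 + 3.170000)/2 = 2.470000
  f(c_1) = f(2.470000) = 5.129223
  f(a) × f(c) < 0, new interval: [1.770000, 2.470000]
Iteration 2:
  c_2 = (1.770000 + 2.470000)/2 = 2.120000
  f(c_2) = f(2.120000) = 0.288128
  f(a) × f(c) < 0, new interval: [1.770000, 2.120000]

After 2 iteration(s), the approximation is c_2 = 2.120000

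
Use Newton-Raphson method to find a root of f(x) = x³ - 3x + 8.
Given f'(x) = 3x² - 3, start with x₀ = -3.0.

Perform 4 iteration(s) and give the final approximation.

f(x) = x³ - 3x + 8
f'(x) = 3x² - 3
x₀ = -3.0

Newton-Raphson formula: x_{n+1} = x_n - f(x_n)/f'(x_n)

Iteration 1:
  f(-3.000000) = -10.000000
  f'(-3.000000) = 24.000000
  x_1 = -3.000000 - (-10.000000)/24.000000 = -2.583333
Iteration 2:
  f(-2.583333) = -1.490162
  f'(-2.583333) = 17.020833
  x_2 = -2.583333 - (-1.490162)/17.020833 = -2.495784
Iteration 3:
  f(-2.495784) = -0.058732
  f'(-2.495784) = 15.686814
  x_3 = -2.495784 - (-0.058732)/15.686814 = -2.492040
Iteration 4:
  f(-2.492040) = -0.000105
  f'(-2.492040) = 15.630790
  x_4 = -2.492040 - (-0.000105)/15.630790 = -2.492033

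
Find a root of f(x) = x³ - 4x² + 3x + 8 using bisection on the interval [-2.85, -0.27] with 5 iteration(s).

f(x) = x³ - 4x² + 3x + 8
Initial interval: [-2.85, -0.27]

Iteration 1:
  c_1 = (-2.850000 + (-0.270000))/2 = -1.560000
  f(c_1) = f(-1.560000) = -10.210816
  f(a) × f(c) ≥ 0, new interval: [-1.560000, -0.270000]
Iteration 2:
  c_2 = (-1.560000 + (-0.270000))/2 = -0.915000
  f(c_2) = f(-0.915000) = 1.140039
  f(a) × f(c) < 0, new interval: [-1.560000, -0.915000]
Iteration 3:
  c_3 = (-1.560000 + (-0.915000))/2 = -1.237500
  f(c_3) = f(-1.237500) = -3.733240
  f(a) × f(c) ≥ 0, new interval: [-1.237500, -0.915000]
Iteration 4:
  c_4 = (-1.237500 + (-0.915000))/2 = -1.076250
  f(c_4) = f(-1.076250) = -1.108642
  f(a) × f(c) ≥ 0, new interval: [-1.076250, -0.915000]
Iteration 5:
  c_5 = (-1.076250 + (-0.915000))/2 = -0.995625
  f(c_5) = f(-0.995625) = 0.061116
  f(a) × f(c) < 0, new interval: [-1.076250, -0.995625]

After 5 iteration(s), the approximation is c_5 = -0.995625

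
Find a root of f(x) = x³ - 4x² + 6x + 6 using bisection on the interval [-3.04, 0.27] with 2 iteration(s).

f(x) = x³ - 4x² + 6x + 6
Initial interval: [-3.04, 0.27]

Iteration 1:
  c_1 = (-3.040000 + 0.270000)/2 = -1.385000
  f(c_1) = f(-1.385000) = -12.639642
  f(a) × f(c) ≥ 0, new interval: [-1.385000, 0.270000]
Iteration 2:
  c_2 = (-1.385000 + 0.270000)/2 = -0.557500
  f(c_2) = f(-0.557500) = 1.238501
  f(a) × f(c) < 0, new interval: [-1.385000, -0.557500]

After 2 iteration(s), the approximation is c_2 = -0.557500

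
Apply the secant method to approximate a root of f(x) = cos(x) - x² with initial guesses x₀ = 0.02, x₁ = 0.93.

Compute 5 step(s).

f(x) = cos(x) - x²
x₀ = 0.02, x₁ = 0.93

Secant formula: x_{n+1} = x_n - f(x_n)(x_n - x_{n-1})/(f(x_n) - f(x_{n-1}))

Iteration 1:
  f(0.020000) = 0.999400
  f(0.930000) = -0.267066
  x_2 = 0.930000 - (-0.267066)×(0.930000 - 0.020000)/(-0.267066 - 0.999400)
       = 0.738104
Iteration 2:
  f(0.930000) = -0.267066
  f(0.738104) = 0.194949
  x_3 = 0.738104 - 0.194949×(0.738104 - 0.930000)/(0.194949 - (-0.267066))
       = 0.819075
Iteration 3:
  f(0.738104) = 0.194949
  f(0.819075) = 0.012013
  x_4 = 0.819075 - 0.012013×(0.819075 - 0.738104)/(0.012013 - 0.194949)
       = 0.824392
Iteration 4:
  f(0.819075) = 0.012013
  f(0.824392) = -0.000620
  x_5 = 0.824392 - (-0.000620)×(0.824392 - 0.819075)/(-0.000620 - 0.012013)
       = 0.824132
Iteration 5:
  f(0.824392) = -0.000620
  f(0.824132) = 0.000002
  x_6 = 0.824132 - 0.000002×(0.824132 - 0.824392)/(0.000002 - (-0.000620))
       = 0.824132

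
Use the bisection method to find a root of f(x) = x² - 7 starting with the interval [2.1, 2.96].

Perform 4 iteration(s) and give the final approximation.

f(x) = x² - 7
Initial interval: [2.1, 2.96]

Iteration 1:
  c_1 = (2.100000 + 2.960000)/2 = 2.530000
  f(c_1) = f(2.530000) = -0.599100
  f(a) × f(c) ≥ 0, new interval: [2.530000, 2.960000]
Iteration 2:
  c_2 = (2.530000 + 2.960000)/2 = 2.745000
  f(c_2) = f(2.745000) = 0.535025
  f(a) × f(c) < 0, new interval: [2.530000, 2.745000]
Iteration 3:
  c_3 = (2.530000 + 2.745000)/2 = 2.637500
  f(c_3) = f(2.637500) = -0.043594
  f(a) × f(c) ≥ 0, new interval: [2.637500, 2.745000]
Iteration 4:
  c_4 = (2.637500 + 2.745000)/2 = 2.691250
  f(c_4) = f(2.691250) = 0.242827
  f(a) × f(c) < 0, new interval: [2.637500, 2.691250]

After 4 iteration(s), the approximation is c_4 = 2.691250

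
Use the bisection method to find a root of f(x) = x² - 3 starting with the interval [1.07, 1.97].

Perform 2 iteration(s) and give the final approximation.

f(x) = x² - 3
Initial interval: [1.07, 1.97]

Iteration 1:
  c_1 = (1.070000 + 1.970000)/2 = 1.520000
  f(c_1) = f(1.520000) = -0.689600
  f(a) × f(c) ≥ 0, new interval: [1.520000, 1.970000]
Iteration 2:
  c_2 = (1.520000 + 1.970000)/2 = 1.745000
  f(c_2) = f(1.745000) = 0.045025
  f(a) × f(c) < 0, new interval: [1.520000, 1.745000]

After 2 iteration(s), the approximation is c_2 = 1.745000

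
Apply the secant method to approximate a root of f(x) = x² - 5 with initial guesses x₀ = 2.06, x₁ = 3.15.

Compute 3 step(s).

f(x) = x² - 5
x₀ = 2.06, x₁ = 3.15

Secant formula: x_{n+1} = x_n - f(x_n)(x_n - x_{n-1})/(f(x_n) - f(x_{n-1}))

Iteration 1:
  f(2.060000) = -0.756400
  f(3.150000) = 4.922500
  x_2 = 3.150000 - 4.922500×(3.150000 - 2.060000)/(4.922500 - (-0.756400))
       = 2.205182
Iteration 2:
  f(3.150000) = 4.922500
  f(2.205182) = -0.137171
  x_3 = 2.205182 - (-0.137171)×(2.205182 - 3.150000)/(-0.137171 - 4.922500)
       = 2.230797
Iteration 3:
  f(2.205182) = -0.137171
  f(2.230797) = -0.023545
  x_4 = 2.230797 - (-0.023545)×(2.230797 - 2.205182)/(-0.023545 - (-0.137171))
       = 2.236105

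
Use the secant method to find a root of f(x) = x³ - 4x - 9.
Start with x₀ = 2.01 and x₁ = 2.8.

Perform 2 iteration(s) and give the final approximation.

f(x) = x³ - 4x - 9
x₀ = 2.01, x₁ = 2.8

Secant formula: x_{n+1} = x_n - f(x_n)(x_n - x_{n-1})/(f(x_n) - f(x_{n-1}))

Iteration 1:
  f(2.010000) = -8.919399
  f(2.800000) = 1.752000
  x_2 = 2.800000 - 1.752000×(2.800000 - 2.010000)/(1.752000 - (-8.919399))
       = 2.670300
Iteration 2:
  f(2.800000) = 1.752000
  f(2.670300) = -0.640620
  x_3 = 2.670300 - (-0.640620)×(2.670300 - 2.800000)/(-0.640620 - 1.752000)
       = 2.705027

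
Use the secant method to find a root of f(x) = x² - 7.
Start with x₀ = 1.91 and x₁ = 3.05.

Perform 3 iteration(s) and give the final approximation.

f(x) = x² - 7
x₀ = 1.91, x₁ = 3.05

Secant formula: x_{n+1} = x_n - f(x_n)(x_n - x_{n-1})/(f(x_n) - f(x_{n-1}))

Iteration 1:
  f(1.910000) = -3.351900
  f(3.050000) = 2.302500
  x_2 = 3.050000 - 2.302500×(3.050000 - 1.910000)/(2.302500 - (-3.351900))
       = 2.585786
Iteration 2:
  f(3.050000) = 2.302500
  f(2.585786) = -0.313709
  x_3 = 2.585786 - (-0.313709)×(2.585786 - 3.050000)/(-0.313709 - 2.302500)
       = 2.641450
Iteration 3:
  f(2.585786) = -0.313709
  f(2.641450) = -0.022741
  x_4 = 2.641450 - (-0.022741)×(2.641450 - 2.585786)/(-0.022741 - (-0.313709))
       = 2.645801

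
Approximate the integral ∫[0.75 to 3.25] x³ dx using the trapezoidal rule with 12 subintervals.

f(x) = x³
a = 0.75, b = 3.25, n = 12
h = (b - a)/n = 0.208333

Trapezoidal rule: (h/2)[f(x₀) + 2f(x₁) + 2f(x₂) + ... + f(xₙ)]

x_0 = 0.7500, f(x_0) = 0.421875, coefficient = 1
x_1 = 0.9583, f(x_1) = 0.880136, coefficient = 2
x_2 = 1.1667, f(x_2) = 1.587963, coefficient = 2
x_3 = 1.3750, f(x_3) = 2.599609, coefficient = 2
x_4 = 1.5833, f(x_4) = 3.969329, coefficient = 2
x_5 = 1.7917, f(x_5) = 5.751374, coefficient = 2
x_6 = 2.0000, f(x_6) = 8.000000, coefficient = 2
x_7 = 2.2083, f(x_7) = 10.769459, coefficient = 2
x_8 = 2.4167, f(x_8) = 14.114005, coefficient = 2
x_9 = 2.6250, f(x_9) = 18.087891, coefficient = 2
x_10 = 2.8333, f(x_10) = 22.745370, coefficient = 2
x_11 = 3.0417, f(x_11) = 28.140697, coefficient = 2
x_12 = 3.2500, f(x_12) = 34.328125, coefficient = 1

I ≈ (0.208333/2) × 268.041667 = 27.921007
Exact value: 27.812500
Error: 0.108507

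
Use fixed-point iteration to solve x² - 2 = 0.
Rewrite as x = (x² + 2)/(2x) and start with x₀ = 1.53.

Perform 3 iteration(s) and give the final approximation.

Equation: x² - 2 = 0
Fixed-point form: x = (x² + 2)/(2x)
x₀ = 1.53

x_1 = g(1.530000) = 1.418595
x_2 = g(1.418595) = 1.414220
x_3 = g(1.414220) = 1.414214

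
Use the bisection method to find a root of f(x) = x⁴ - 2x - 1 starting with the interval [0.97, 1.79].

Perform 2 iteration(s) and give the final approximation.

f(x) = x⁴ - 2x - 1
Initial interval: [0.97, 1.79]

Iteration 1:
  c_1 = (0.970000 + 1.790000)/2 = 1.380000
  f(c_1) = f(1.380000) = -0.133261
  f(a) × f(c) ≥ 0, new interval: [1.380000, 1.790000]
Iteration 2:
  c_2 = (1.380000 + 1.790000)/2 = 1.585000
  f(c_2) = f(1.585000) = 2.141274
  f(a) × f(c) < 0, new interval: [1.380000, 1.585000]

After 2 iteration(s), the approximation is c_2 = 1.585000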